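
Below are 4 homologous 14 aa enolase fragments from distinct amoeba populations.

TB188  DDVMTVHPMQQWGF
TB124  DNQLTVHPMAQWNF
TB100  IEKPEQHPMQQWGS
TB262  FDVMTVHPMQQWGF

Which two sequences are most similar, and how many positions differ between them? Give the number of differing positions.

1

Pairwise Hamming distances:
  TB188 vs TB124: 5
  TB188 vs TB100: 7
  TB188 vs TB262: 1
  TB124 vs TB100: 9
  TB124 vs TB262: 6
  TB100 vs TB262: 7
The smallest is 1, between TB188 and TB262.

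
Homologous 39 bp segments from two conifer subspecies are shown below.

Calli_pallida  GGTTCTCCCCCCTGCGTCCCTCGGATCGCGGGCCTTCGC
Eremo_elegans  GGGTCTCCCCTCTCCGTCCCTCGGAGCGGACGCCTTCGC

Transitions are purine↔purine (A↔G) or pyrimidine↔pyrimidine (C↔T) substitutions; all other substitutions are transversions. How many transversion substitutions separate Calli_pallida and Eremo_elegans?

5

Differing sites — 3:T/G (Tv); 11:C/T (Ti); 14:G/C (Tv); 26:T/G (Tv); 29:C/G (Tv); 30:G/A (Ti); 31:G/C (Tv).
Of the 7 differences, 2 transitions and 5 transversions, so the answer is 5.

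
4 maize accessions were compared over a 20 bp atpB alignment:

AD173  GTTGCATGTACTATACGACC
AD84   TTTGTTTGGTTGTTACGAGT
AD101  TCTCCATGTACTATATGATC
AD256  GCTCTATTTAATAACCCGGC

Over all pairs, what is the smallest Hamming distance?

Pairwise Hamming distances:
  AD173 vs AD84: 10
  AD173 vs AD101: 5
  AD173 vs AD256: 10
  AD84 vs AD101: 12
  AD84 vs AD256: 15
  AD101 vs AD256: 10
The smallest is 5, between AD173 and AD101.

5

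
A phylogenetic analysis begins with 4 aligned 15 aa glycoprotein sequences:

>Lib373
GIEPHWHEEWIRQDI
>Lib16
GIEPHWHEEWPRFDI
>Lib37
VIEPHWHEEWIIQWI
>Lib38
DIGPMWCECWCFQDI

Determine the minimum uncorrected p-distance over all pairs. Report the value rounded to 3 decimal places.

0.133

Pairwise Hamming distances:
  Lib373 vs Lib16: 2
  Lib373 vs Lib37: 3
  Lib373 vs Lib38: 7
  Lib16 vs Lib37: 5
  Lib16 vs Lib38: 8
  Lib37 vs Lib38: 8
The smallest is 2 mismatches, between Lib373 and Lib16; p = 2/15 = 0.133.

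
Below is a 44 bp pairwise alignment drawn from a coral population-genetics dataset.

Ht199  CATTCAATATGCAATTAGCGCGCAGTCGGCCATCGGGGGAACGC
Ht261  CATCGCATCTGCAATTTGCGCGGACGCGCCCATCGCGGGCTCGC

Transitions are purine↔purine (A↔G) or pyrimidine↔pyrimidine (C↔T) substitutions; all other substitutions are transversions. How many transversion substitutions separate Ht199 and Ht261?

Mismatches occur at site 4 (T↔C, transition), site 5 (C↔G, transversion), site 6 (A↔C, transversion), site 9 (A↔C, transversion), site 17 (A↔T, transversion), site 23 (C↔G, transversion), site 25 (G↔C, transversion), site 26 (T↔G, transversion), site 29 (G↔C, transversion), site 36 (G↔C, transversion), site 40 (A↔C, transversion), site 41 (A↔T, transversion).
Of the 12 differences, 1 transition and 11 transversions, so the answer is 11.

11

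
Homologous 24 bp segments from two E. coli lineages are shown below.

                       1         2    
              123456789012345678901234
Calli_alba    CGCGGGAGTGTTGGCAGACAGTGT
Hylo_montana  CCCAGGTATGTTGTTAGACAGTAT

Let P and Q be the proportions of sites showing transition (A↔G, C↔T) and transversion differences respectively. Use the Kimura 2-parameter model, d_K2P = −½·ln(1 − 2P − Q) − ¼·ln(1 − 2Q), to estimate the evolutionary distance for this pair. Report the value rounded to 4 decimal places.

Differing sites — 2:G/C (Tv); 4:G/A (Ti); 7:A/T (Tv); 8:G/A (Ti); 14:G/T (Tv); 15:C/T (Ti); 23:G/A (Ti).
Of the 7 differences, 4 transitions and 3 transversions over 24 sites: P = 4/24 = 0.166667, Q = 3/24 = 0.125000.
d = −0.5·ln(0.541666) − 0.25·ln(0.750000) = −0.5·(-0.613106) − 0.25·(-0.287682) = 0.3785.

0.3785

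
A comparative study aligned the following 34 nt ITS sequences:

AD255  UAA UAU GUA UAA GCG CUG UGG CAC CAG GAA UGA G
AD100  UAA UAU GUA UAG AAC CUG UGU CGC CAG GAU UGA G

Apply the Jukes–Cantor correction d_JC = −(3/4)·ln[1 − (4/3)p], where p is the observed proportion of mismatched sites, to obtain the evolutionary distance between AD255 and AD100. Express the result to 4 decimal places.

0.2407

Mismatches occur at site 12 (A/G), site 13 (G/A), site 14 (C/A), site 15 (G/C), site 21 (G/U), site 23 (A/G), site 30 (A/U).
p = 7/34 = 0.205882.
d = −0.75 · ln(1 − (4/3)·0.205882) = −0.75 · ln(0.725491) = −0.75 · (-0.320907) = 0.2407.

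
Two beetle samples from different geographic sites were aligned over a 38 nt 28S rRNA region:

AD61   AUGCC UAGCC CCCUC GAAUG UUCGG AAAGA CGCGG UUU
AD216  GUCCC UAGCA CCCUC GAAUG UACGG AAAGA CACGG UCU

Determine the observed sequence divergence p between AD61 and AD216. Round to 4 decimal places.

Mismatches occur at site 1 (A→G), site 3 (G→C), site 10 (C→A), site 22 (U→A), site 32 (G→A), site 37 (U→C).
There are 6 differences over 38 sites, so p = 6/38 = 0.1579.

0.1579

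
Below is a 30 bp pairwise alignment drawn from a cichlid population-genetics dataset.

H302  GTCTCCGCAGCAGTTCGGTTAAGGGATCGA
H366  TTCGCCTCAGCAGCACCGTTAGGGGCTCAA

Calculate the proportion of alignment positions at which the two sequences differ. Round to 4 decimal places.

Differing sites — 1:G/T; 4:T/G; 7:G/T; 14:T/C; 15:T/A; 17:G/C; 22:A/G; 26:A/C; 29:G/A.
There are 9 differences over 30 sites, so p = 9/30 = 0.3000.

0.3000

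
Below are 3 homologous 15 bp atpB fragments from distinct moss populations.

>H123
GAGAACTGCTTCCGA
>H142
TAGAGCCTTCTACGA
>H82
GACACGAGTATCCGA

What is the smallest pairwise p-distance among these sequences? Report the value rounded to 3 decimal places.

Pairwise Hamming distances:
  H123 vs H142: 7
  H123 vs H82: 6
  H142 vs H82: 8
The smallest is 6 mismatches, between H123 and H82; p = 6/15 = 0.400.

0.400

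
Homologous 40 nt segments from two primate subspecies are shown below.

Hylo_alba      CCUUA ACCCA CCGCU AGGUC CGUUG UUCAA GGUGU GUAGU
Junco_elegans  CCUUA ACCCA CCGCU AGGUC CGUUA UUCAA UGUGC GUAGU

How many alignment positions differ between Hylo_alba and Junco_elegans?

Differing sites — 25:G/A; 31:G/U; 35:U/C.
That gives 3 mismatches out of 40 aligned sites, so the Hamming distance is 3.

3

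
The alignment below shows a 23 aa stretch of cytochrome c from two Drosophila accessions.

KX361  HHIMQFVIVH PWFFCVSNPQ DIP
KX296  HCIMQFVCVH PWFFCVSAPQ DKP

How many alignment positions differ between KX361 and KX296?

4

Mismatches occur at site 2 (H→C), site 8 (I→C), site 18 (N→A), site 22 (I→K).
That gives 4 mismatches out of 23 aligned sites, so the Hamming distance is 4.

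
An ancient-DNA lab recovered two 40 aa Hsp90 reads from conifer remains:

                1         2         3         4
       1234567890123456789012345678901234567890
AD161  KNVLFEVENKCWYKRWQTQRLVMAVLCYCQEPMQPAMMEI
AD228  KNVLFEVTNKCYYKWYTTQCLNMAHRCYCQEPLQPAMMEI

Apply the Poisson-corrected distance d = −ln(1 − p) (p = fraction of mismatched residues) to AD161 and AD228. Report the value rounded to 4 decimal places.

0.2877

The sequences differ at positions 8 (E/T), 12 (W/Y), 15 (R/W), 16 (W/Y), 17 (Q/T), 20 (R/C), 22 (V/N), 25 (V/H), 26 (L/R), 33 (M/L).
p = 10/40 = 0.250000.
d = −ln(1 − 0.250000) = −ln(0.750000) = 0.2877.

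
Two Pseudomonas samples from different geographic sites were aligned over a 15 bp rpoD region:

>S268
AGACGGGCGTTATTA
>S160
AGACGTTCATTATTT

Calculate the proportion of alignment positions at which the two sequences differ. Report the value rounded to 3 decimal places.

0.267

The sequences differ at positions 6 (G/T), 7 (G/T), 9 (G/A), 15 (A/T).
There are 4 differences over 15 sites, so p = 4/15 = 0.267.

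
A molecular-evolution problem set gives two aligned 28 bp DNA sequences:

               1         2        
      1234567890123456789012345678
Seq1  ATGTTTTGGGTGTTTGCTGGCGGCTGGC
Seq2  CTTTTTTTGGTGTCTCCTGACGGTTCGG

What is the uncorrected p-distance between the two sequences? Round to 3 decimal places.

The sequences differ at positions 1 (A/C), 3 (G/T), 8 (G/T), 14 (T/C), 16 (G/C), 20 (G/A), 24 (C/T), 26 (G/C), 28 (C/G).
There are 9 differences over 28 sites, so p = 9/28 = 0.321.

0.321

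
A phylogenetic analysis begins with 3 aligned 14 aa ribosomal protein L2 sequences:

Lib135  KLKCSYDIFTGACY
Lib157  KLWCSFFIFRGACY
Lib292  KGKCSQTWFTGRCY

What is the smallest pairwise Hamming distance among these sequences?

4

Pairwise Hamming distances:
  Lib135 vs Lib157: 4
  Lib135 vs Lib292: 5
  Lib157 vs Lib292: 7
The smallest is 4, between Lib135 and Lib157.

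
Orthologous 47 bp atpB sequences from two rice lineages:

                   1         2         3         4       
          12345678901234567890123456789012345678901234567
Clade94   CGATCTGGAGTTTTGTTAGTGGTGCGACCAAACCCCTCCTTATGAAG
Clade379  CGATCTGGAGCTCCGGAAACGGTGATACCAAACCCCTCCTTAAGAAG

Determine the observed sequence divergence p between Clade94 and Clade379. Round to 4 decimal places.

Mismatches occur at site 11 (T↔C), site 13 (T↔C), site 14 (T↔C), site 16 (T↔G), site 17 (T↔A), site 19 (G↔A), site 20 (T↔C), site 25 (C↔A), site 26 (G↔T), site 43 (T↔A).
There are 10 differences over 47 sites, so p = 10/47 = 0.2128.

0.2128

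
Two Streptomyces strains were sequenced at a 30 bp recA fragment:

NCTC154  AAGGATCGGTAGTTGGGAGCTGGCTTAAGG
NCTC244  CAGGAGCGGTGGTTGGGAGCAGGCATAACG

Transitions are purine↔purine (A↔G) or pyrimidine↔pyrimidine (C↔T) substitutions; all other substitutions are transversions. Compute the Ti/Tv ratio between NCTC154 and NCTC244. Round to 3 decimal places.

0.200

Differing sites — 1:A/C (Tv); 6:T/G (Tv); 11:A/G (Ti); 21:T/A (Tv); 25:T/A (Tv); 29:G/C (Tv).
Of the 6 differences, 1 transition and 5 transversions, so Ti/Tv = 1/5 = 0.200.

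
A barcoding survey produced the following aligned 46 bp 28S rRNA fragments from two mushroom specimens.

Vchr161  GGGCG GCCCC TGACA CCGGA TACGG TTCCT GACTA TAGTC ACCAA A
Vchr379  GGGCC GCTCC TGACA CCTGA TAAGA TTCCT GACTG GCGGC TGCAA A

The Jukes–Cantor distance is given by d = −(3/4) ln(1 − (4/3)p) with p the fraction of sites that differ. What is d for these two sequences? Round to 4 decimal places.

0.2880

Differing sites — 5:G/C; 8:C/T; 18:G/T; 23:C/A; 25:G/A; 35:A/G; 36:T/G; 37:A/C; 39:T/G; 41:A/T; 42:C/G.
p = 11/46 = 0.239130.
d = −0.75 · ln(1 − (4/3)·0.239130) = −0.75 · ln(0.681160) = −0.75 · (-0.383958) = 0.2880.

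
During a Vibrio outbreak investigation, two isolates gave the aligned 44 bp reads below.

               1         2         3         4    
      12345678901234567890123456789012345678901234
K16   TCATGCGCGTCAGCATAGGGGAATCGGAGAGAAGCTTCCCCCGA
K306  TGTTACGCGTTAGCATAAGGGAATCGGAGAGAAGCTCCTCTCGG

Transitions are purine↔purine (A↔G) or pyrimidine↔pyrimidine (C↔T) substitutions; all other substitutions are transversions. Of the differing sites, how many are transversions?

2

The sequences differ at positions 2 (C/G, transversion), 3 (A/T, transversion), 5 (G/A, transition), 11 (C/T, transition), 18 (G/A, transition), 37 (T/C, transition), 39 (C/T, transition), 41 (C/T, transition), 44 (A/G, transition).
Of the 9 differences, 7 transitions and 2 transversions, so the answer is 2.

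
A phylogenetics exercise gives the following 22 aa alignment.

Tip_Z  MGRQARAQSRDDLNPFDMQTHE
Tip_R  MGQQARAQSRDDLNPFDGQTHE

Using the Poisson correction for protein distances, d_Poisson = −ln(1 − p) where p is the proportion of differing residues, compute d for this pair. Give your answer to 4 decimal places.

0.0953

Differing sites — 3:R/Q; 18:M/G.
p = 2/22 = 0.090909.
d = −ln(1 − 0.090909) = −ln(0.909091) = 0.0953.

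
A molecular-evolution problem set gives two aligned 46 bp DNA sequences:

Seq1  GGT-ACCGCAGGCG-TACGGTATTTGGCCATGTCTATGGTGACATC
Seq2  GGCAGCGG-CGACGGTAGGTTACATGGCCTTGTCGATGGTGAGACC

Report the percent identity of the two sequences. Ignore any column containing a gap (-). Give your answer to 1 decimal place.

Excluding the 3 gap columns leaves 43 comparable sites.
Mismatches occur at site 3 (T/C), site 5 (A/G), site 7 (C/G), site 10 (A/C), site 12 (G/A), site 18 (C/G), site 20 (G/T), site 23 (T/C), site 24 (T/A), site 30 (A/T), site 35 (T/G), site 43 (C/G), site 45 (T/C).
30 of the 43 comparable sites match, so the percent identity is 30/43 × 100 = 69.8%.

69.8%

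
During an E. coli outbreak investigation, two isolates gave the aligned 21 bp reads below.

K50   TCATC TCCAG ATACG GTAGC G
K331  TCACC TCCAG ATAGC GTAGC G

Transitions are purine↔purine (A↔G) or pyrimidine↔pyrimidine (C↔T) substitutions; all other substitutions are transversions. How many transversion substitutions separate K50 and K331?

Differing sites — 4:T/C (Ti); 14:C/G (Tv); 15:G/C (Tv).
Of the 3 differences, 1 transition and 2 transversions, so the answer is 2.

2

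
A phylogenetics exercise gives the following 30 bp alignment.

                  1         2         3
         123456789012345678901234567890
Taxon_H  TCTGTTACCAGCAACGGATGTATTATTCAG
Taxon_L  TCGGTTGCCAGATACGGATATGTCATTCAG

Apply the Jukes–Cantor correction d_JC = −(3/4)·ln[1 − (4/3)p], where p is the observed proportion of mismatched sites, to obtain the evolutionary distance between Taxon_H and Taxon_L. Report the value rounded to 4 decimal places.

0.2795

The sequences differ at positions 3 (T/G), 7 (A/G), 12 (C/A), 13 (A/T), 20 (G/A), 22 (A/G), 24 (T/C).
p = 7/30 = 0.233333.
d = −0.75 · ln(1 − (4/3)·0.233333) = −0.75 · ln(0.688889) = −0.75 · (-0.372675) = 0.2795.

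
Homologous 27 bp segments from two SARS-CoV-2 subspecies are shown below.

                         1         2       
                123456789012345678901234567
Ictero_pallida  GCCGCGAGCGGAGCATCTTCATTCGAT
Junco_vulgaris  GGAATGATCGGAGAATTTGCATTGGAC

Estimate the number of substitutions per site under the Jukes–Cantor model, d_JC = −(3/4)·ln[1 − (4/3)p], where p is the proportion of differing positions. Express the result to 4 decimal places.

Differing sites — 2:C/G; 3:C/A; 4:G/A; 5:C/T; 8:G/T; 14:C/A; 17:C/T; 19:T/G; 24:C/G; 27:T/C.
p = 10/27 = 0.370370.
d = −0.75 · ln(1 − (4/3)·0.370370) = −0.75 · ln(0.506173) = −0.75 · (-0.680877) = 0.5107.

0.5107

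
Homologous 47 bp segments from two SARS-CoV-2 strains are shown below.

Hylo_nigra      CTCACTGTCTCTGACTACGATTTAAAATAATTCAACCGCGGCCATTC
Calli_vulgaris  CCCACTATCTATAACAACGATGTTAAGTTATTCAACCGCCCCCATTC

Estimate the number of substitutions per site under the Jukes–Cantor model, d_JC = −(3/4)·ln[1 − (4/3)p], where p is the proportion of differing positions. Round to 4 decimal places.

Mismatches occur at site 2 (T→C), site 7 (G→A), site 11 (C→A), site 13 (G→A), site 16 (T→A), site 22 (T→G), site 24 (A→T), site 27 (A→G), site 29 (A→T), site 40 (G→C), site 41 (G→C).
p = 11/47 = 0.234043.
d = −0.75 · ln(1 − (4/3)·0.234043) = −0.75 · ln(0.687943) = −0.75 · (-0.374049) = 0.2805.

0.2805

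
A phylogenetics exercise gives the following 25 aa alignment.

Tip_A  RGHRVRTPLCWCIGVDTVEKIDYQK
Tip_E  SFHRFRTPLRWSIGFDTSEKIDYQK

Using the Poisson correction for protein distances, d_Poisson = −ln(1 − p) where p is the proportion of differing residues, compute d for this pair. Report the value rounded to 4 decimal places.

0.3285

The sequences differ at positions 1 (R/S), 2 (G/F), 5 (V/F), 10 (C/R), 12 (C/S), 15 (V/F), 18 (V/S).
p = 7/25 = 0.280000.
d = −ln(1 − 0.280000) = −ln(0.720000) = 0.3285.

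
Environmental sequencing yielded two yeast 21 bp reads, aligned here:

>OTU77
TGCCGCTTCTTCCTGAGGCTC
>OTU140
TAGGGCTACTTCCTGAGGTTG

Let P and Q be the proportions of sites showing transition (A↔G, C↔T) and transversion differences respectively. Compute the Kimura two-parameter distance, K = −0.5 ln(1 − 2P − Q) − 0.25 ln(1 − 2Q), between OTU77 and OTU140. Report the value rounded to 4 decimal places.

Mismatches occur at site 2 (G/A, transition), site 3 (C/G, transversion), site 4 (C/G, transversion), site 8 (T/A, transversion), site 19 (C/T, transition), site 21 (C/G, transversion).
Of the 6 differences, 2 transitions and 4 transversions over 21 sites: P = 2/21 = 0.095238, Q = 4/21 = 0.190476.
d = −0.5·ln(0.619048) − 0.25·ln(0.619048) = −0.5·(-0.479572) − 0.25·(-0.479572) = 0.3597.

0.3597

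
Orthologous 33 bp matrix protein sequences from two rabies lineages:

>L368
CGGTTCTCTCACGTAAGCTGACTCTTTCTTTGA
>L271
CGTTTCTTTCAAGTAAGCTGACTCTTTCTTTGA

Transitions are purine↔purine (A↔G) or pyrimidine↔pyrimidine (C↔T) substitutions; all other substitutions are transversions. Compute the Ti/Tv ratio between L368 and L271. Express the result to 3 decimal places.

Differing sites — 3:G/T (Tv); 8:C/T (Ti); 12:C/A (Tv).
Of the 3 differences, 1 transition and 2 transversions, so Ti/Tv = 1/2 = 0.500.

0.500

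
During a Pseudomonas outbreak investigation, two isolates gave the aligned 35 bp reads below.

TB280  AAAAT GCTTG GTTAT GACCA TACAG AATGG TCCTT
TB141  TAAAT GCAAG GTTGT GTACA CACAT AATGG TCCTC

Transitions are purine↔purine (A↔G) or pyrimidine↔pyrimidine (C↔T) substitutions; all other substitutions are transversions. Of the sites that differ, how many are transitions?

Mismatches occur at site 1 (A↔T, transversion), site 8 (T↔A, transversion), site 9 (T↔A, transversion), site 14 (A↔G, transition), site 17 (A↔T, transversion), site 18 (C↔A, transversion), site 21 (T↔C, transition), site 25 (G↔T, transversion), site 35 (T↔C, transition).
Of the 9 differences, 3 transitions and 6 transversions, so the answer is 3.

3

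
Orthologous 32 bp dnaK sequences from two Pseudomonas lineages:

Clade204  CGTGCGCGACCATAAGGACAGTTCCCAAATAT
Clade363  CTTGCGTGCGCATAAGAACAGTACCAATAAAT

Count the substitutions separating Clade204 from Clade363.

The sequences differ at positions 2 (G/T), 7 (C/T), 9 (A/C), 10 (C/G), 17 (G/A), 23 (T/A), 26 (C/A), 28 (A/T), 30 (T/A).
That gives 9 mismatches out of 32 aligned sites, so the Hamming distance is 9.

9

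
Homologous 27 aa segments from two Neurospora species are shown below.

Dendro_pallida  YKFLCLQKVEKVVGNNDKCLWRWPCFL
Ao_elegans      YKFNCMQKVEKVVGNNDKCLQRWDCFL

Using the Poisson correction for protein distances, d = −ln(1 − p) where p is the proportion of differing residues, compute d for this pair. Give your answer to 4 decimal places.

Mismatches occur at site 4 (L↔N), site 6 (L↔M), site 21 (W↔Q), site 24 (P↔D).
p = 4/27 = 0.148148.
d = −ln(1 − 0.148148) = −ln(0.851852) = 0.1603.

0.1603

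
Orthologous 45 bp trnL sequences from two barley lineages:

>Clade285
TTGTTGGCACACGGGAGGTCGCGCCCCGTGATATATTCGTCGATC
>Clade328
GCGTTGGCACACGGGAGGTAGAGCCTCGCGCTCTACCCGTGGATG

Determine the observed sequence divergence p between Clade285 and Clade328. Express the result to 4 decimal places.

The sequences differ at positions 1 (T/G), 2 (T/C), 20 (C/A), 22 (C/A), 26 (C/T), 29 (T/C), 31 (A/C), 33 (A/C), 36 (T/C), 37 (T/C), 41 (C/G), 45 (C/G).
There are 12 differences over 45 sites, so p = 12/45 = 0.2667.

0.2667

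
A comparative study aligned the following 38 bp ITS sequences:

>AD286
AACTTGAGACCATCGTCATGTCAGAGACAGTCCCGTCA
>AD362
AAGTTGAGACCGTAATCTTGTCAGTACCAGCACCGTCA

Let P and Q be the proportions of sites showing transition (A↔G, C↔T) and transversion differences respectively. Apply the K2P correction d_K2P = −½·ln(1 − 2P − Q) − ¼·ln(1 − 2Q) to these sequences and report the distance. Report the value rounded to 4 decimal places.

Mismatches occur at site 3 (C/G, transversion), site 12 (A/G, transition), site 14 (C/A, transversion), site 15 (G/A, transition), site 18 (A/T, transversion), site 25 (A/T, transversion), site 26 (G/A, transition), site 27 (A/C, transversion), site 31 (T/C, transition), site 32 (C/A, transversion).
Of the 10 differences, 4 transitions and 6 transversions over 38 sites: P = 4/38 = 0.105263, Q = 6/38 = 0.157895.
d = −0.5·ln(0.631579) − 0.25·ln(0.684210) = −0.5·(-0.459532) − 0.25·(-0.379490) = 0.3246.

0.3246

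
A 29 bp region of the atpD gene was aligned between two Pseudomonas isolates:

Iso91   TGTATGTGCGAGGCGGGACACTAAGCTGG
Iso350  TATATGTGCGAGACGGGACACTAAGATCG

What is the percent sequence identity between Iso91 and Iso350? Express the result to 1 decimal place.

86.2%

Mismatches occur at site 2 (G/A), site 13 (G/A), site 26 (C/A), site 28 (G/C).
25 of the 29 sites match, so the percent identity is 25/29 × 100 = 86.2%.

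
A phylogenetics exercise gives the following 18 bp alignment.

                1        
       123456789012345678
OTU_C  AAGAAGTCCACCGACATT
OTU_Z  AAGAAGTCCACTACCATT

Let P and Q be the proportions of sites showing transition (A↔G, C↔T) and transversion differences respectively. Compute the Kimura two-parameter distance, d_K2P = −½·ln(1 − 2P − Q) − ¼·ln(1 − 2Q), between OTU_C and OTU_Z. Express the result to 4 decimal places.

Differing sites — 12:C/T (Ti); 13:G/A (Ti); 14:A/C (Tv).
Of the 3 differences, 2 transitions and 1 transversion over 18 sites: P = 2/18 = 0.111111, Q = 1/18 = 0.055556.
d = −0.5·ln(0.722222) − 0.25·ln(0.888888) = −0.5·(-0.325423) − 0.25·(-0.117784) = 0.1922.

0.1922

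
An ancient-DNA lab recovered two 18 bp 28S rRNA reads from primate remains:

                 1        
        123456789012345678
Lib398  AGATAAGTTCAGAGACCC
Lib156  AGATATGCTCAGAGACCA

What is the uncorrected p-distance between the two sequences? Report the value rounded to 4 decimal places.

0.1667

Differing sites — 6:A/T; 8:T/C; 18:C/A.
There are 3 differences over 18 sites, so p = 3/18 = 0.1667.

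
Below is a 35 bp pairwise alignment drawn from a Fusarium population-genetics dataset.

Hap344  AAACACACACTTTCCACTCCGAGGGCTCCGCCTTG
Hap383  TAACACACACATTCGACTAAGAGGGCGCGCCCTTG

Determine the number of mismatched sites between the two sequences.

8

Mismatches occur at site 1 (A/T), site 11 (T/A), site 15 (C/G), site 19 (C/A), site 20 (C/A), site 27 (T/G), site 29 (C/G), site 30 (G/C).
That gives 8 mismatches out of 35 aligned sites, so the Hamming distance is 8.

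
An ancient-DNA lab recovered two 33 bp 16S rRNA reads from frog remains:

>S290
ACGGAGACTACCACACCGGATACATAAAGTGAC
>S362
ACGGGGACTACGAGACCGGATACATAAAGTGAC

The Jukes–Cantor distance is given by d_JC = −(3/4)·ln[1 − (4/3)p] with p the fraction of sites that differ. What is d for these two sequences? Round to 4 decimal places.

0.0969

The sequences differ at positions 5 (A/G), 12 (C/G), 14 (C/G).
p = 3/33 = 0.090909.
d = −0.75 · ln(1 − (4/3)·0.090909) = −0.75 · ln(0.878788) = −0.75 · (-0.129212) = 0.0969.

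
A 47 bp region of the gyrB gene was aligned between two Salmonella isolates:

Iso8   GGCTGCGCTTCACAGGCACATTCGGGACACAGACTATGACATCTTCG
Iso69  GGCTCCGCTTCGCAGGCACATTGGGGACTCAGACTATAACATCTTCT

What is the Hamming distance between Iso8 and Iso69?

6

Differing sites — 5:G/C; 12:A/G; 23:C/G; 29:A/T; 38:G/A; 47:G/T.
That gives 6 mismatches out of 47 aligned sites, so the Hamming distance is 6.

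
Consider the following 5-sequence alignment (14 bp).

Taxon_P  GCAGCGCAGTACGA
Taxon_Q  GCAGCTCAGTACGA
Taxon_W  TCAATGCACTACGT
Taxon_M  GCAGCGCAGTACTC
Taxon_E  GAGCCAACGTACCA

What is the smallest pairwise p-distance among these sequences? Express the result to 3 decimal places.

0.071

Pairwise Hamming distances:
  Taxon_P vs Taxon_Q: 1
  Taxon_P vs Taxon_W: 5
  Taxon_P vs Taxon_M: 2
  Taxon_P vs Taxon_E: 7
  Taxon_Q vs Taxon_W: 6
  Taxon_Q vs Taxon_M: 3
  Taxon_Q vs Taxon_E: 7
  Taxon_W vs Taxon_M: 6
  Taxon_W vs Taxon_E: 11
  Taxon_M vs Taxon_E: 8
The smallest is 1 mismatch, between Taxon_P and Taxon_Q; p = 1/14 = 0.071.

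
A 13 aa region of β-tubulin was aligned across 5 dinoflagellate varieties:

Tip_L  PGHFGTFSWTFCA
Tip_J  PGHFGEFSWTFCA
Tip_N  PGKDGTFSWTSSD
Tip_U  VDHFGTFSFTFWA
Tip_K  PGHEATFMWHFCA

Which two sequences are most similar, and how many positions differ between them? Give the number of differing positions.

1

Pairwise Hamming distances:
  Tip_L vs Tip_J: 1
  Tip_L vs Tip_N: 5
  Tip_L vs Tip_U: 4
  Tip_L vs Tip_K: 4
  Tip_J vs Tip_N: 6
  Tip_J vs Tip_U: 5
  Tip_J vs Tip_K: 5
  Tip_N vs Tip_U: 8
  Tip_N vs Tip_K: 8
  Tip_U vs Tip_K: 8
The smallest is 1, between Tip_L and Tip_J.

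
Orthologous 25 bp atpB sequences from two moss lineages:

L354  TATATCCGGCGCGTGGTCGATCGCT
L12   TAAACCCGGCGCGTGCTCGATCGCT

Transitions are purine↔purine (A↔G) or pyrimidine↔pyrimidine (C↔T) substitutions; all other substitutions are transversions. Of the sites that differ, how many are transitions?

1

Mismatches occur at site 3 (T/A, transversion), site 5 (T/C, transition), site 16 (G/C, transversion).
Of the 3 differences, 1 transition and 2 transversions, so the answer is 1.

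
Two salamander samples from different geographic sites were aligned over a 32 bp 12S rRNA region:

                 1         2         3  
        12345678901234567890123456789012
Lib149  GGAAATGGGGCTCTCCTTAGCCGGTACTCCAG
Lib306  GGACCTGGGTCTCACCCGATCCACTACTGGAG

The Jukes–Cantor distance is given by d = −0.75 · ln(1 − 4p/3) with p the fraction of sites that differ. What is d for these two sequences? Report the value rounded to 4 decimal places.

0.4598

Mismatches occur at site 4 (A↔C), site 5 (A↔C), site 10 (G↔T), site 14 (T↔A), site 17 (T↔C), site 18 (T↔G), site 20 (G↔T), site 23 (G↔A), site 24 (G↔C), site 29 (C↔G), site 30 (C↔G).
p = 11/32 = 0.343750.
d = −0.75 · ln(1 − (4/3)·0.343750) = −0.75 · ln(0.541667) = −0.75 · (-0.613104) = 0.4598.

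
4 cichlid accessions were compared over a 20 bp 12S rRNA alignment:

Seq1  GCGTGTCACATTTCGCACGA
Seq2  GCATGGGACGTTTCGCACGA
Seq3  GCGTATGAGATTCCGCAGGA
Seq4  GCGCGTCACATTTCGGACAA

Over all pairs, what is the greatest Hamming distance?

8

Pairwise Hamming distances:
  Seq1 vs Seq2: 4
  Seq1 vs Seq3: 5
  Seq1 vs Seq4: 3
  Seq2 vs Seq3: 7
  Seq2 vs Seq4: 7
  Seq3 vs Seq4: 8
The largest is 8, between Seq3 and Seq4.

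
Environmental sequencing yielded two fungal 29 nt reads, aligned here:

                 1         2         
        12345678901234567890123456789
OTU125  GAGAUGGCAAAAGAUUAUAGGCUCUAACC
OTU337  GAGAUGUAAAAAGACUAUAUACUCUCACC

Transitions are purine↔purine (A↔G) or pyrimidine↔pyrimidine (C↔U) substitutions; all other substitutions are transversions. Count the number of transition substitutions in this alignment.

2

The sequences differ at positions 7 (G/U, transversion), 8 (C/A, transversion), 15 (U/C, transition), 20 (G/U, transversion), 21 (G/A, transition), 26 (A/C, transversion).
Of the 6 differences, 2 transitions and 4 transversions, so the answer is 2.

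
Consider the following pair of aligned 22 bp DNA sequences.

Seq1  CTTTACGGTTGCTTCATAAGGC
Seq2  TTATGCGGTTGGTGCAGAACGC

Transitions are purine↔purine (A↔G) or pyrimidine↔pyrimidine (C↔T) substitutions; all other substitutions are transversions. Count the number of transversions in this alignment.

Mismatches occur at site 1 (C→T, transition), site 3 (T→A, transversion), site 5 (A→G, transition), site 12 (C→G, transversion), site 14 (T→G, transversion), site 17 (T→G, transversion), site 20 (G→C, transversion).
Of the 7 differences, 2 transitions and 5 transversions, so the answer is 5.

5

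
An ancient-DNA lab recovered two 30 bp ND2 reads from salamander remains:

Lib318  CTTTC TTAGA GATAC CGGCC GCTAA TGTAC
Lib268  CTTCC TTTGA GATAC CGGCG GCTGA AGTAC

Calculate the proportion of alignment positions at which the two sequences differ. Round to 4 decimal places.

0.1667

The sequences differ at positions 4 (T/C), 8 (A/T), 20 (C/G), 24 (A/G), 26 (T/A).
There are 5 differences over 30 sites, so p = 5/30 = 0.1667.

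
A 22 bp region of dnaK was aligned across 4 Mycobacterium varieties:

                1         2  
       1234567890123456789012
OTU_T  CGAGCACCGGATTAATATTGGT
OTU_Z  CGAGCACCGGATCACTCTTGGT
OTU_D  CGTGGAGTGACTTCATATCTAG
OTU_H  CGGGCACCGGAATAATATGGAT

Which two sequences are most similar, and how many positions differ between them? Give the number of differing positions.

Pairwise Hamming distances:
  OTU_T vs OTU_Z: 3
  OTU_T vs OTU_D: 11
  OTU_T vs OTU_H: 4
  OTU_Z vs OTU_D: 14
  OTU_Z vs OTU_H: 7
  OTU_D vs OTU_H: 11
The smallest is 3, between OTU_T and OTU_Z.

3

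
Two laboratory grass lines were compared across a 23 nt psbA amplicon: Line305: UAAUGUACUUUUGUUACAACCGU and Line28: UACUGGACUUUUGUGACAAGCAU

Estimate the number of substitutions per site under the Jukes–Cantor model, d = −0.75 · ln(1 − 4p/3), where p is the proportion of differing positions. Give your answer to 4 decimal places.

Differing sites — 3:A/C; 6:U/G; 15:U/G; 20:C/G; 22:G/A.
p = 5/23 = 0.217391.
d = −0.75 · ln(1 − (4/3)·0.217391) = −0.75 · ln(0.710145) = −0.75 · (-0.342286) = 0.2567.

0.2567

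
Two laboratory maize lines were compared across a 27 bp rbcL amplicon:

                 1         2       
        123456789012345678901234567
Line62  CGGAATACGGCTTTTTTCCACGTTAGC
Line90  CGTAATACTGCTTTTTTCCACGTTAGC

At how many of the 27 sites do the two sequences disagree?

The sequences differ at positions 3 (G/T), 9 (G/T).
That gives 2 mismatches out of 27 aligned sites, so the Hamming distance is 2.

2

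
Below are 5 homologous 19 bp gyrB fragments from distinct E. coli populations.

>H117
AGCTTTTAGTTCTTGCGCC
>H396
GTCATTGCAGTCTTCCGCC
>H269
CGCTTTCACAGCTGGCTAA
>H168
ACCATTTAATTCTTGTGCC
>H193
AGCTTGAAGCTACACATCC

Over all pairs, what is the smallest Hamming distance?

Pairwise Hamming distances:
  H117 vs H396: 8
  H117 vs H269: 9
  H117 vs H168: 4
  H117 vs H193: 9
  H396 vs H269: 13
  H396 vs H168: 7
  H396 vs H193: 13
  H269 vs H168: 12
  H269 vs H193: 13
  H168 vs H193: 12
The smallest is 4, between H117 and H168.

4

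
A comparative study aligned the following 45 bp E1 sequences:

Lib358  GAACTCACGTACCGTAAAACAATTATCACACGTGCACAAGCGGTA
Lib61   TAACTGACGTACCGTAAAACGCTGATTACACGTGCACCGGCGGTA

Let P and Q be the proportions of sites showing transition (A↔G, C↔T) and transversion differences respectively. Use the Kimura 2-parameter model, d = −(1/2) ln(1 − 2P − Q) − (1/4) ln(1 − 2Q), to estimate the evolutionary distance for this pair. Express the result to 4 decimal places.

Mismatches occur at site 1 (G↔T, transversion), site 6 (C↔G, transversion), site 21 (A↔G, transition), site 22 (A↔C, transversion), site 24 (T↔G, transversion), site 27 (C↔T, transition), site 38 (A↔C, transversion), site 39 (A↔G, transition).
Of the 8 differences, 3 transitions and 5 transversions over 45 sites: P = 3/45 = 0.066667, Q = 5/45 = 0.111111.
d = −0.5·ln(0.755555) − 0.25·ln(0.777778) = −0.5·(-0.280303) − 0.25·(-0.251314) = 0.2030.

0.2030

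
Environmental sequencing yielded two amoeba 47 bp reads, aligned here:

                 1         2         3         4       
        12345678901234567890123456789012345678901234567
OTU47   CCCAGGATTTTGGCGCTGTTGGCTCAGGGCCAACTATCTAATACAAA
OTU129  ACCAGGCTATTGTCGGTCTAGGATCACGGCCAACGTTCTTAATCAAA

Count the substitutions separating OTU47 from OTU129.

14

Differing sites — 1:C/A; 7:A/C; 9:T/A; 13:G/T; 16:C/G; 18:G/C; 20:T/A; 23:C/A; 27:G/C; 35:T/G; 36:A/T; 40:A/T; 42:T/A; 43:A/T.
That gives 14 mismatches out of 47 aligned sites, so the Hamming distance is 14.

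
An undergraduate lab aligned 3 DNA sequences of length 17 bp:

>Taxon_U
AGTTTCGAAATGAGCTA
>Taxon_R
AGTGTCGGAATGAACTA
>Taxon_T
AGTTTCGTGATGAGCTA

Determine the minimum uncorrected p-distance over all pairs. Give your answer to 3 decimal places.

0.118

Pairwise Hamming distances:
  Taxon_U vs Taxon_R: 3
  Taxon_U vs Taxon_T: 2
  Taxon_R vs Taxon_T: 4
The smallest is 2 mismatches, between Taxon_U and Taxon_T; p = 2/17 = 0.118.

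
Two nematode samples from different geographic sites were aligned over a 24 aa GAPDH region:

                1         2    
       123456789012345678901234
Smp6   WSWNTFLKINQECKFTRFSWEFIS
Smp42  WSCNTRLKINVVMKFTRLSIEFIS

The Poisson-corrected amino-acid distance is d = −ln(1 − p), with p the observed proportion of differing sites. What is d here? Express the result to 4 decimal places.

0.3448

Differing sites — 3:W/C; 6:F/R; 11:Q/V; 12:E/V; 13:C/M; 18:F/L; 20:W/I.
p = 7/24 = 0.291667.
d = −ln(1 − 0.291667) = −ln(0.708333) = 0.3448.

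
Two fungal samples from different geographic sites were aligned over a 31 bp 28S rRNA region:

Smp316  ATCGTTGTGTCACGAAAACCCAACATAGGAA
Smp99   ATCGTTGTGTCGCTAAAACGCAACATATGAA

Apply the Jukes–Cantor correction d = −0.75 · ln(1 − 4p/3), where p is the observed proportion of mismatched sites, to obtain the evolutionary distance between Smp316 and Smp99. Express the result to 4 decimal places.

Mismatches occur at site 12 (A→G), site 14 (G→T), site 20 (C→G), site 28 (G→T).
p = 4/31 = 0.129032.
d = −0.75 · ln(1 − (4/3)·0.129032) = −0.75 · ln(0.827957) = −0.75 · (-0.188794) = 0.1416.

0.1416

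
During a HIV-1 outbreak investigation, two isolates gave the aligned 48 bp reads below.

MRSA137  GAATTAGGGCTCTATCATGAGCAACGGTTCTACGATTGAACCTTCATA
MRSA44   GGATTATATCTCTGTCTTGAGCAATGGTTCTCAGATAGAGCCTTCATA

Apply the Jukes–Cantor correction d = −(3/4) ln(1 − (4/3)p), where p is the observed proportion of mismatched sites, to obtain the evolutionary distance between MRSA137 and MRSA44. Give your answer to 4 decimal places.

Differing sites — 2:A/G; 7:G/T; 8:G/A; 9:G/T; 14:A/G; 17:A/T; 25:C/T; 32:A/C; 33:C/A; 37:T/A; 40:A/G.
p = 11/48 = 0.229167.
d = −0.75 · ln(1 − (4/3)·0.229167) = −0.75 · ln(0.694444) = −0.75 · (-0.364644) = 0.2735.

0.2735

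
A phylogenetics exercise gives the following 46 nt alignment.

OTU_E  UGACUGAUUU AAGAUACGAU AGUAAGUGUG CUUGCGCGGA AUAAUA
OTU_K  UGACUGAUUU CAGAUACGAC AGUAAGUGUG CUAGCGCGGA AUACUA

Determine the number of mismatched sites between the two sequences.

Mismatches occur at site 11 (A→C), site 20 (U→C), site 33 (U→A), site 44 (A→C).
That gives 4 mismatches out of 46 aligned sites, so the Hamming distance is 4.

4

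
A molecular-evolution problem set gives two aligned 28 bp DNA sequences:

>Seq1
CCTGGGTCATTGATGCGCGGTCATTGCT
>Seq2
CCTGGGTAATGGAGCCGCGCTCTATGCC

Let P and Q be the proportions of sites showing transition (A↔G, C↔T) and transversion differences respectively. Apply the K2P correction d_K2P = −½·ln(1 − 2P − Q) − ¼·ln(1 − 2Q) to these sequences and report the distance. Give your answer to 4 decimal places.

0.3672

Differing sites — 8:C/A (Tv); 11:T/G (Tv); 14:T/G (Tv); 15:G/C (Tv); 20:G/C (Tv); 23:A/T (Tv); 24:T/A (Tv); 28:T/C (Ti).
Of the 8 differences, 1 transition and 7 transversions over 28 sites: P = 1/28 = 0.035714, Q = 7/28 = 0.250000.
d = −0.5·ln(0.678572) − 0.25·ln(0.500000) = −0.5·(-0.387765) − 0.25·(-0.693147) = 0.3672.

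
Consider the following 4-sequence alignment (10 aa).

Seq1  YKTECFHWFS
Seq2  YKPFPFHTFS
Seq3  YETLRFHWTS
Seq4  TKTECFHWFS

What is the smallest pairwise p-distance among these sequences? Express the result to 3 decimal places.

Pairwise Hamming distances:
  Seq1 vs Seq2: 4
  Seq1 vs Seq3: 4
  Seq1 vs Seq4: 1
  Seq2 vs Seq3: 6
  Seq2 vs Seq4: 5
  Seq3 vs Seq4: 5
The smallest is 1 mismatch, between Seq1 and Seq4; p = 1/10 = 0.100.

0.100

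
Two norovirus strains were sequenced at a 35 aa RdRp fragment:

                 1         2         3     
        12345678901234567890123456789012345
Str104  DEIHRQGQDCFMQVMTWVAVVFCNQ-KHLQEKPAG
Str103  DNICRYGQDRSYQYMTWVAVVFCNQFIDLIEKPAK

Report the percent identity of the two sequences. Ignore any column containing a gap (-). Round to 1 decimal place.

67.6%

Excluding the 1 gap column leaves 34 comparable sites.
Mismatches occur at site 2 (E/N), site 4 (H/C), site 6 (Q/Y), site 10 (C/R), site 11 (F/S), site 12 (M/Y), site 14 (V/Y), site 27 (K/I), site 28 (H/D), site 30 (Q/I), site 35 (G/K).
23 of the 34 comparable sites match, so the percent identity is 23/34 × 100 = 67.6%.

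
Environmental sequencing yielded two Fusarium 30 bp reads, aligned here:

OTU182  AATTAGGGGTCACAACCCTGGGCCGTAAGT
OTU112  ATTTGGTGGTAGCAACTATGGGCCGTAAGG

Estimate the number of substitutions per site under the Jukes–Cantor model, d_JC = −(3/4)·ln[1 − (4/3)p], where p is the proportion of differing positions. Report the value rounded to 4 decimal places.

0.3295

Differing sites — 2:A/T; 5:A/G; 7:G/T; 11:C/A; 12:A/G; 17:C/T; 18:C/A; 30:T/G.
p = 8/30 = 0.266667.
d = −0.75 · ln(1 − (4/3)·0.266667) = −0.75 · ln(0.644444) = −0.75 · (-0.439367) = 0.3295.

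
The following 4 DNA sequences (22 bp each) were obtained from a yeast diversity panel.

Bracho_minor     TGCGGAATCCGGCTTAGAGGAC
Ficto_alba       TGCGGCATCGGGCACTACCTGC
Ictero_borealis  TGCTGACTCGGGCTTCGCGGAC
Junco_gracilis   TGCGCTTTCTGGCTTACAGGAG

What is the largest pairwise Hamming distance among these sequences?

13

Pairwise Hamming distances:
  Bracho_minor vs Ficto_alba: 10
  Bracho_minor vs Ictero_borealis: 5
  Bracho_minor vs Junco_gracilis: 6
  Ficto_alba vs Ictero_borealis: 10
  Ficto_alba vs Junco_gracilis: 13
  Ictero_borealis vs Junco_gracilis: 9
The largest is 13, between Ficto_alba and Junco_gracilis.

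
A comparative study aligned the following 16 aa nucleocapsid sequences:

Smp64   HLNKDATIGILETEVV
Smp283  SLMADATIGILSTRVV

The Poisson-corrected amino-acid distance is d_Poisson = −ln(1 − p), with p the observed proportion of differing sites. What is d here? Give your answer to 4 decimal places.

0.3747

Differing sites — 1:H/S; 3:N/M; 4:K/A; 12:E/S; 14:E/R.
p = 5/16 = 0.312500.
d = −ln(1 − 0.312500) = −ln(0.687500) = 0.3747.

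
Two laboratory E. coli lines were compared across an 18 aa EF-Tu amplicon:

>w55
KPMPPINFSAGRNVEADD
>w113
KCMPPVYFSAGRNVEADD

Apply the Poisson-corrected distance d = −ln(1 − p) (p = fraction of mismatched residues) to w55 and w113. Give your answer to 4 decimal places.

The sequences differ at positions 2 (P/C), 6 (I/V), 7 (N/Y).
p = 3/18 = 0.166667.
d = −ln(1 − 0.166667) = −ln(0.833333) = 0.1823.

0.1823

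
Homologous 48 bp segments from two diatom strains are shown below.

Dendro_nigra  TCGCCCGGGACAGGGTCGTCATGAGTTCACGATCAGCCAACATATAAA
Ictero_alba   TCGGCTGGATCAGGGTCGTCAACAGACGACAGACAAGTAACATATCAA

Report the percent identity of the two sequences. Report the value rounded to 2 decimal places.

Differing sites — 4:C/G; 6:C/T; 9:G/A; 10:A/T; 22:T/A; 23:G/C; 26:T/A; 27:T/C; 28:C/G; 31:G/A; 32:A/G; 33:T/A; 36:G/A; 37:C/G; 38:C/T; 46:A/C.
32 of the 48 sites match, so the percent identity is 32/48 × 100 = 66.67%.

66.67%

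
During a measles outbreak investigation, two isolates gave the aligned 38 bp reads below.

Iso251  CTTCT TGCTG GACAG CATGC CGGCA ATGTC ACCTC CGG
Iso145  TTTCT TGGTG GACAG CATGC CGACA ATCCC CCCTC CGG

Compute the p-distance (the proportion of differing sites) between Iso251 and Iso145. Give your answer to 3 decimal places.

0.158

The sequences differ at positions 1 (C/T), 8 (C/G), 23 (G/A), 28 (G/C), 29 (T/C), 31 (A/C).
There are 6 differences over 38 sites, so p = 6/38 = 0.158.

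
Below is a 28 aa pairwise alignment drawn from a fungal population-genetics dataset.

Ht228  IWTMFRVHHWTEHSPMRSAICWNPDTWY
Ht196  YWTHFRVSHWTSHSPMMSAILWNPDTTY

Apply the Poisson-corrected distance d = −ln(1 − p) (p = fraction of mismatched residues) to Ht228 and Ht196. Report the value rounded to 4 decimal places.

0.2877

Differing sites — 1:I/Y; 4:M/H; 8:H/S; 12:E/S; 17:R/M; 21:C/L; 27:W/T.
p = 7/28 = 0.250000.
d = −ln(1 − 0.250000) = −ln(0.750000) = 0.2877.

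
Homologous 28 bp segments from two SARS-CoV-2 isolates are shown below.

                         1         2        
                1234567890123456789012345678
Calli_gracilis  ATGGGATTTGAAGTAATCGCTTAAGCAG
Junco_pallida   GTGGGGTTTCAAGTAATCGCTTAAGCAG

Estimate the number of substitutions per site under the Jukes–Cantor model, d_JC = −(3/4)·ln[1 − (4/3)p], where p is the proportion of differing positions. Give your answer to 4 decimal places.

The sequences differ at positions 1 (A/G), 6 (A/G), 10 (G/C).
p = 3/28 = 0.107143.
d = −0.75 · ln(1 − (4/3)·0.107143) = −0.75 · ln(0.857143) = −0.75 · (-0.154151) = 0.1156.

0.1156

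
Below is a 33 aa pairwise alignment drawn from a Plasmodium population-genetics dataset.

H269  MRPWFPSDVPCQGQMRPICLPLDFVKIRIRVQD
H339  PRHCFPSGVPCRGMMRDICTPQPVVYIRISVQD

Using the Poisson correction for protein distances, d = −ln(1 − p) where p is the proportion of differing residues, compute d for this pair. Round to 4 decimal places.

0.5008

The sequences differ at positions 1 (M/P), 3 (P/H), 4 (W/C), 8 (D/G), 12 (Q/R), 14 (Q/M), 17 (P/D), 20 (L/T), 22 (L/Q), 23 (D/P), 24 (F/V), 26 (K/Y), 30 (R/S).
p = 13/33 = 0.393939.
d = −ln(1 − 0.393939) = −ln(0.606061) = 0.5008.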